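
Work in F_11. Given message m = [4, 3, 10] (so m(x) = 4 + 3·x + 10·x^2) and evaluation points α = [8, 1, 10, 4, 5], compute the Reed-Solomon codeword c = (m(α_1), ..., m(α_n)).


c = [8, 6, 0, 0, 5]

Message polynomial: m(x) = 4 + 3·x + 10·x^2 (mod 11).
For each evaluation point α_i, compute m(α_i) mod 11:
  α_1 = 8: Horner steps 10 → 6 → 8, so m(8) = 8.
  α_2 = 1: Horner steps 10 → 2 → 6, so m(1) = 6.
  α_3 = 10: Horner steps 10 → 4 → 0, so m(10) = 0.
  α_4 = 4: Horner steps 10 → 10 → 0, so m(4) = 0.
  α_5 = 5: Horner steps 10 → 9 → 5, so m(5) = 5.
Codeword c = [8, 6, 0, 0, 5] ∈ F_11^5.


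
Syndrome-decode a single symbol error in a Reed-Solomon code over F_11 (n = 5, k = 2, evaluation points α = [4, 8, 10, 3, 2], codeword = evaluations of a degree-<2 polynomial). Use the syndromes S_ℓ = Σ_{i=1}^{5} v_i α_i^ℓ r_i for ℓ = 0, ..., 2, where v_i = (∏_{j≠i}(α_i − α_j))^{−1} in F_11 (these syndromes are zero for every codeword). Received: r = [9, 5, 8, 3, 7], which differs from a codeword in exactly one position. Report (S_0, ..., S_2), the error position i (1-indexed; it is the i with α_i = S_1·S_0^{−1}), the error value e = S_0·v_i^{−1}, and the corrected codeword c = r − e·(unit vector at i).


S = (8, 10, 7), error at position 1, error magnitude e = 10, c = [10, 5, 8, 3, 7].

Step 1: column multipliers v_i = (∏_{j≠i}(α_i − α_j))^{−1} mod 11.
  i = 1 (α = 4): (4−8)(4−10)(4−3)(4−2) = (−4)·(−6)·1·2 = 48 ≡ 4, so v_1 = 4^{−1} = 3 (mod 11).
  i = 2 (α = 8): (8−4)(8−10)(8−3)(8−2) = 4·(−2)·5·6 = −240 ≡ 2, so v_2 = 2^{−1} = 6 (mod 11).
  i = 3 (α = 10): (10−4)(10−8)(10−3)(10−2) = 6·2·7·8 = 672 ≡ 1, so v_3 = 1^{−1} = 1 (mod 11).
  i = 4 (α = 3): (3−4)(3−8)(3−10)(3−2) = (−1)·(−5)·(−7)·1 = −35 ≡ 9, so v_4 = 9^{−1} = 5 (mod 11).
  i = 5 (α = 2): (2−4)(2−8)(2−10)(2−3) = (−2)·(−6)·(−8)·(−1) = 96 ≡ 8, so v_5 = 8^{−1} = 7 (mod 11).
  v = [3, 6, 1, 5, 7].
Step 2: syndromes of r = [9, 5, 8, 3, 7] (all sums mod 11).
  S_0 = Σ v_i r_i = 3·9 + 6·5 + 1·8 + 5·3 + 7·7 = 129 ≡ 8.
  S_1 = Σ v_i α_i r_i = 3·4·9 + 6·8·5 + 1·10·8 + 5·3·3 + 7·2·7 = 571 ≡ 10.
  α_i^2 mod 11 = [5, 9, 1, 9, 4].
  S_2 = Σ v_i α_i^2 r_i = 3·5·9 + 6·9·5 + 1·1·8 + 5·9·3 + 7·4·7 = 744 ≡ 7.
  S = (8, 10, 7) ≠ 0, so r is not a codeword (an error is present).
Step 3: locate the error. For a single error e at position i, S_ℓ = v_i·e·α_i^ℓ, so α_err = S_1/S_0.
  S_0^{−1} = 8^{−1} = 7 (mod 11), so α_err = 10·7 = 70 ≡ 4 = α_1. Error position i = 1.
  Consistency check: S_2/S_1 = 7·10 = 70 ≡ 4 = α_err ✓ (single-error assumption holds).
Step 4: error magnitude e = S_0/v_1 = S_0·∏_{j≠1}(α_1 − α_j) = 8·4 = 32 ≡ 10 (mod 11).
Step 5: correct position 1: c_1 = r_1 − e = 9 − 10 ≡ 10 (mod 11). Hence c = [10, 5, 8, 3, 7].
  Check: interpolating c through the α_i gives m(x) = 4 + 7·x (degree < 2) with m(α_i) = c_i for every i, so c is indeed a codeword.


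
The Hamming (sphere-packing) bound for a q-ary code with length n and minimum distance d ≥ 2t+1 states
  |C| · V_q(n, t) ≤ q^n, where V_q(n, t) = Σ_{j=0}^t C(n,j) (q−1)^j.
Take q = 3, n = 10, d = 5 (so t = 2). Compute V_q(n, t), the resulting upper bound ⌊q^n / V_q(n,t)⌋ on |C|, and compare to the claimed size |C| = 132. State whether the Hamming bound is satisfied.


V_q(n, t) = 201, q^n = 59049, Hamming bound = 293, |C| = 132 ≤ bound (satisfied).

Step 1: Compute V_q(n, t) = Σ_{j=0}^2 C(n, j) (q−1)^j.
  j = 0: C(10,0)·(2)^0 = 1·1 = 1.
  j = 1: C(10,1)·(2)^1 = 10·2 = 20.
  j = 2: C(10,2)·(2)^2 = 45·4 = 180.
  V_q(n, t) = 1 + 20 + 180 = 201.
Step 2: q^n = 3^10 = 59049.
Step 3: Hamming bound ⌊q^n / V_q(n,t)⌋ = ⌊59049/201⌋ = 293.
Step 4: Compare |C| = 132 to 293: satisfied.
The claimed |C| lies below the Hamming bound.


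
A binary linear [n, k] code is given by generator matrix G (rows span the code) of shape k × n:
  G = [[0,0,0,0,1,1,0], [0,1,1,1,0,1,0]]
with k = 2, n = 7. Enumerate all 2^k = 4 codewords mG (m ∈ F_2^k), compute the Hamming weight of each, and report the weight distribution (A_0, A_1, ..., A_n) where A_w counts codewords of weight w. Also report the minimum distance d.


Weight distribution: A_0 = 1, A_2 = 1, A_4 = 2. Minimum distance d = 2.

Enumerate all 2^2 = 4 messages m ∈ F_2^2.
For each, compute codeword c = mG in F_2^7, then tally its weight.
  m = 00 → c = 0000000, weight = 0.
  m = 10 → c = 0000110, weight = 2.
  m = 01 → c = 0111010, weight = 4.
  m = 11 → c = 0111100, weight = 4.
Tally weights:
  weight 0: 1 codewords.
  weight 2: 1 codewords.
  weight 4: 2 codewords.
Minimum distance d = smallest w > 0 with A_w > 0 = 2.
Sanity: Σ A_w = 4 = 2^2 = 4 ✓.


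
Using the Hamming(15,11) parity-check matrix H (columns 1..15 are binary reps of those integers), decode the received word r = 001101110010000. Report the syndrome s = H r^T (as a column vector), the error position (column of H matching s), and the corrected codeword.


s = (0, 1, 0, 1)^T, error position = 5, corrected codeword c = 001111110010000

Compute s = H r^T mod 2 one row at a time:
  s_1 = 1 + 0 + 0 + 1 + 0 + 0 + 0 + 0 = 2 ≡ 0 (mod 2).
  s_2 = 1 + 0 + 1 + 1 + 0 + 0 + 0 + 0 = 3 ≡ 1 (mod 2).
  s_3 = 0 + 1 + 1 + 1 + 0 + 1 + 0 + 0 = 4 ≡ 0 (mod 2).
  s_4 = 0 + 1 + 0 + 1 + 0 + 1 + 0 + 0 = 3 ≡ 1 (mod 2).
s = (0, 1, 0, 1)^T — this equals column 5 of H (binary 0101), so error is at position 5.
Correct: flip bit 5 of r = 001101110010000 to get c = 001111110010000.


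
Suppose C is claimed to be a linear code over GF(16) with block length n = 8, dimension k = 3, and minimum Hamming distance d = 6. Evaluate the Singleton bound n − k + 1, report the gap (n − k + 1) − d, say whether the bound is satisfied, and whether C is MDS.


Singleton RHS = n − k + 1 = 6, slack = 0, bound satisfied, MDS.

Singleton bound: d ≤ n − k + 1.
Here n = 8, k = 3, so n − k + 1 = 6.
Given d = 6, check d ≤ 6: YES.
Slack = (n − k + 1) − d = 0.
The code is MDS (slack = 0).
Description: the claimed parameters are [8, 3, 6]_16; such a code would be MDS (meets Singleton bound).


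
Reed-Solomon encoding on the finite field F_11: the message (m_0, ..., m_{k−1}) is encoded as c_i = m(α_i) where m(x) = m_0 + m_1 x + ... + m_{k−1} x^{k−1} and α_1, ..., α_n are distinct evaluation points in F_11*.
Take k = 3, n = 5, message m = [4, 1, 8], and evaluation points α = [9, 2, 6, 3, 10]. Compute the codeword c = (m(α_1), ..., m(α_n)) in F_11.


c = [1, 5, 1, 2, 0]

Message polynomial: m(x) = 4 + 1·x + 8·x^2 (mod 11).
For each evaluation point α_i, compute m(α_i) mod 11:
  α_1 = 9: Horner steps 8 → 7 → 1, so m(9) = 1.
  α_2 = 2: Horner steps 8 → 6 → 5, so m(2) = 5.
  α_3 = 6: Horner steps 8 → 5 → 1, so m(6) = 1.
  α_4 = 3: Horner steps 8 → 3 → 2, so m(3) = 2.
  α_5 = 10: Horner steps 8 → 4 → 0, so m(10) = 0.
Codeword c = [1, 5, 1, 2, 0] ∈ F_11^5.


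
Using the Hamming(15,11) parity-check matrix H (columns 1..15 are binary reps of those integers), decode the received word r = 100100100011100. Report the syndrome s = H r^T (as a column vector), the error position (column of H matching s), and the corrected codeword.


s = (1, 0, 0, 0)^T, error position = 8, corrected codeword c = 100100110011100

Compute s = H r^T mod 2 one row at a time:
  s_1 = 0 + 0 + 0 + 1 + 1 + 1 + 0 + 0 = 3 ≡ 1 (mod 2).
  s_2 = 1 + 0 + 0 + 1 + 1 + 1 + 0 + 0 = 4 ≡ 0 (mod 2).
  s_3 = 0 + 0 + 0 + 1 + 0 + 1 + 0 + 0 = 2 ≡ 0 (mod 2).
  s_4 = 1 + 0 + 0 + 1 + 0 + 1 + 1 + 0 = 4 ≡ 0 (mod 2).
s = (1, 0, 0, 0)^T — this equals column 8 of H (binary 1000), so error is at position 8.
Correct: flip bit 8 of r = 100100100011100 to get c = 100100110011100.


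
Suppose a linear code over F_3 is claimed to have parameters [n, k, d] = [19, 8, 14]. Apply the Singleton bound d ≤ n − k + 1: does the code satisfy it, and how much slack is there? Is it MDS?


Singleton RHS = n − k + 1 = 12, slack = -2, bound violated (no such code; not MDS).

Singleton bound: d ≤ n − k + 1.
Here n = 19, k = 8, so n − k + 1 = 12.
Given d = 14, check d ≤ 12: NO.
Slack = (n − k + 1) − d = -2.
The slack is negative: d = 14 exceeds n − k + 1 = 12 by 2, so the Singleton bound is violated and no linear [19, 8, 14]_3 code can exist. In particular it is not MDS (MDS requires d = n − k + 1 exactly).
Description: the claimed parameters are [19, 8, 14]_3; such a code would be impossible (violates the Singleton bound).


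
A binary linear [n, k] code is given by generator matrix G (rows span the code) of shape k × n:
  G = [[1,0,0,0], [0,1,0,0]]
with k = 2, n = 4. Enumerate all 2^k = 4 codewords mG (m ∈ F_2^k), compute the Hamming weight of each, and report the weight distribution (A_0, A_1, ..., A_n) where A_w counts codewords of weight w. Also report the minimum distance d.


Weight distribution: A_0 = 1, A_1 = 2, A_2 = 1. Minimum distance d = 1.

Enumerate all 2^2 = 4 messages m ∈ F_2^2.
For each, compute codeword c = mG in F_2^4, then tally its weight.
  m = 00 → c = 0000, weight = 0.
  m = 10 → c = 1000, weight = 1.
  m = 01 → c = 0100, weight = 1.
  m = 11 → c = 1100, weight = 2.
Tally weights:
  weight 0: 1 codewords.
  weight 1: 2 codewords.
  weight 2: 1 codewords.
Minimum distance d = smallest w > 0 with A_w > 0 = 1.
Sanity: Σ A_w = 4 = 2^2 = 4 ✓.


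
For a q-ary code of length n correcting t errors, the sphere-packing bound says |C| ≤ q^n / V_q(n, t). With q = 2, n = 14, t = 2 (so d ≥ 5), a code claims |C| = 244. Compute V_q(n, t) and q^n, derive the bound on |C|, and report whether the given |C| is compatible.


V_q(n, t) = 106, q^n = 16384, Hamming bound = 154, |C| = 244 > bound (violated).

Step 1: Compute V_q(n, t) = Σ_{j=0}^2 C(n, j) (q−1)^j.
  j = 0: C(14,0)·(1)^0 = 1·1 = 1.
  j = 1: C(14,1)·(1)^1 = 14·1 = 14.
  j = 2: C(14,2)·(1)^2 = 91·1 = 91.
  V_q(n, t) = 1 + 14 + 91 = 106.
Step 2: q^n = 2^14 = 16384.
Step 3: Hamming bound ⌊q^n / V_q(n,t)⌋ = ⌊16384/106⌋ = 154.
Step 4: Compare |C| = 244 to 154: violated.
The claimed |C| lies above the Hamming bound, so no 2-ary code of length 14 with d ≥ 5 can have 244 codewords.


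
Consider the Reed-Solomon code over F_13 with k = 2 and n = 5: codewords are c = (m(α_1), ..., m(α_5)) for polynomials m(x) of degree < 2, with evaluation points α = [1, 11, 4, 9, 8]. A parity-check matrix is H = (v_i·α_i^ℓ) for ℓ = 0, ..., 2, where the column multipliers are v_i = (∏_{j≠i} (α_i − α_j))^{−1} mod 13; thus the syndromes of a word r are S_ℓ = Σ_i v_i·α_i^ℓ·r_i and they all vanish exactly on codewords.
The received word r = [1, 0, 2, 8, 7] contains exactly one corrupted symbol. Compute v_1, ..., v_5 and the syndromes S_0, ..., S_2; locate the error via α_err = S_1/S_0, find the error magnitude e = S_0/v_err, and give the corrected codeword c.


S = (10, 2, 3), error at position 5, error magnitude e = 8, c = [1, 0, 2, 8, 12].

Step 1: column multipliers v_i = (∏_{j≠i}(α_i − α_j))^{−1} mod 13.
  i = 1 (α = 1): (1−11)(1−4)(1−9)(1−8) = (−10)·(−3)·(−8)·(−7) = 1680 ≡ 3, so v_1 = 3^{−1} = 9 (mod 13).
  i = 2 (α = 11): (11−1)(11−4)(11−9)(11−8) = 10·7·2·3 = 420 ≡ 4, so v_2 = 4^{−1} = 10 (mod 13).
  i = 3 (α = 4): (4−1)(4−11)(4−9)(4−8) = 3·(−7)·(−5)·(−4) = −420 ≡ 9, so v_3 = 9^{−1} = 3 (mod 13).
  i = 4 (α = 9): (9−1)(9−11)(9−4)(9−8) = 8·(−2)·5·1 = −80 ≡ 11, so v_4 = 11^{−1} = 6 (mod 13).
  i = 5 (α = 8): (8−1)(8−11)(8−4)(8−9) = 7·(−3)·4·(−1) = 84 ≡ 6, so v_5 = 6^{−1} = 11 (mod 13).
  v = [9, 10, 3, 6, 11].
Step 2: syndromes of r = [1, 0, 2, 8, 7] (all sums mod 13).
  S_0 = Σ v_i r_i = 9·1 + 10·0 + 3·2 + 6·8 + 11·7 = 140 ≡ 10.
  S_1 = Σ v_i α_i r_i = 9·1·1 + 10·11·0 + 3·4·2 + 6·9·8 + 11·8·7 = 1081 ≡ 2.
  α_i^2 mod 13 = [1, 4, 3, 3, 12].
  S_2 = Σ v_i α_i^2 r_i = 9·1·1 + 10·4·0 + 3·3·2 + 6·3·8 + 11·12·7 = 1095 ≡ 3.
  S = (10, 2, 3) ≠ 0, so r is not a codeword (an error is present).
Step 3: locate the error. For a single error e at position i, S_ℓ = v_i·e·α_i^ℓ, so α_err = S_1/S_0.
  S_0^{−1} = 10^{−1} = 4 (mod 13), so α_err = 2·4 = 8 ≡ 8 = α_5. Error position i = 5.
  Consistency check: S_2/S_1 = 3·7 = 21 ≡ 8 = α_err ✓ (single-error assumption holds).
Step 4: error magnitude e = S_0/v_5 = S_0·∏_{j≠5}(α_5 − α_j) = 10·6 = 60 ≡ 8 (mod 13).
Step 5: correct position 5: c_5 = r_5 − e = 7 − 8 ≡ 12 (mod 13). Hence c = [1, 0, 2, 8, 12].
  Check: interpolating c through the α_i gives m(x) = 5 + 9·x (degree < 2) with m(α_i) = c_i for every i, so c is indeed a codeword.


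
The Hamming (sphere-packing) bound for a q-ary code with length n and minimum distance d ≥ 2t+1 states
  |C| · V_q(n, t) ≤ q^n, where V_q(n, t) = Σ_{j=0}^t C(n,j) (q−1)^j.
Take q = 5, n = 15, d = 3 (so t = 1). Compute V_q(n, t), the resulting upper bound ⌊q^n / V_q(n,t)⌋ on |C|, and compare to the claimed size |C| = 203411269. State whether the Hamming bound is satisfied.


V_q(n, t) = 61, q^n = 30517578125, Hamming bound = 500288165, |C| = 203411269 ≤ bound (satisfied).

Step 1: Compute V_q(n, t) = Σ_{j=0}^1 C(n, j) (q−1)^j.
  j = 0: C(15,0)·(4)^0 = 1·1 = 1.
  j = 1: C(15,1)·(4)^1 = 15·4 = 60.
  V_q(n, t) = 1 + 60 = 61.
Step 2: q^n = 5^15 = 30517578125.
Step 3: Hamming bound ⌊q^n / V_q(n,t)⌋ = ⌊30517578125/61⌋ = 500288165.
Step 4: Compare |C| = 203411269 to 500288165: satisfied.
The claimed |C| lies below the Hamming bound.


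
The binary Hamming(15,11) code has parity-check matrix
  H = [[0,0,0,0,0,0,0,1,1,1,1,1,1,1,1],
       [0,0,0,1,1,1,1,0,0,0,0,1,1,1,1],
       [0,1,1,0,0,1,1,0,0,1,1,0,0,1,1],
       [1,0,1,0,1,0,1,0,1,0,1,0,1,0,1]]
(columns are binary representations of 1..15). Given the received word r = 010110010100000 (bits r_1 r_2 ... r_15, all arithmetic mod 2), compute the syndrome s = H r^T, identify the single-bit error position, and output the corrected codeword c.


s = (0, 0, 0, 1)^T, error position = 1, corrected codeword c = 110110010100000

Compute s = H r^T mod 2 one row at a time:
  s_1 = 1 + 0 + 1 + 0 + 0 + 0 + 0 + 0 = 2 ≡ 0 (mod 2).
  s_2 = 1 + 1 + 0 + 0 + 0 + 0 + 0 + 0 = 2 ≡ 0 (mod 2).
  s_3 = 1 + 0 + 0 + 0 + 1 + 0 + 0 + 0 = 2 ≡ 0 (mod 2).
  s_4 = 0 + 0 + 1 + 0 + 0 + 0 + 0 + 0 = 1 ≡ 1 (mod 2).
s = (0, 0, 0, 1)^T — this equals column 1 of H (binary 0001), so error is at position 1.
Correct: flip bit 1 of r = 010110010100000 to get c = 110110010100000.


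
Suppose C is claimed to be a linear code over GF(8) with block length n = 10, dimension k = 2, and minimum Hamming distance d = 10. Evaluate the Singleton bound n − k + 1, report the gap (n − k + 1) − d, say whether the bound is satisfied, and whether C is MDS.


Singleton RHS = n − k + 1 = 9, slack = -1, bound violated (no such code; not MDS).

Singleton bound: d ≤ n − k + 1.
Here n = 10, k = 2, so n − k + 1 = 9.
Given d = 10, check d ≤ 9: NO.
Slack = (n − k + 1) − d = -1.
The slack is negative: d = 10 exceeds n − k + 1 = 9 by 1, so the Singleton bound is violated and no linear [10, 2, 10]_8 code can exist. In particular it is not MDS (MDS requires d = n − k + 1 exactly).
Description: the claimed parameters are [10, 2, 10]_8; such a code would be impossible (violates the Singleton bound).


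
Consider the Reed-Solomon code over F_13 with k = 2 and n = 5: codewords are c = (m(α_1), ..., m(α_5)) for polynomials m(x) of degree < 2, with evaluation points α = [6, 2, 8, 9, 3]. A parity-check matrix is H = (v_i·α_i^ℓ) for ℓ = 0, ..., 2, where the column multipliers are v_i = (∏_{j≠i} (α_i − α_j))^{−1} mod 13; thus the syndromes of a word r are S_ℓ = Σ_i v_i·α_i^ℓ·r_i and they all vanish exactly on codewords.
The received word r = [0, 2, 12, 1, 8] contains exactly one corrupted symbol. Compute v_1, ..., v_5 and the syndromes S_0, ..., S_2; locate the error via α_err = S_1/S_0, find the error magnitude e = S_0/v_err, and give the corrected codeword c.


S = (1, 9, 3), error at position 4, error magnitude e = 9, c = [0, 2, 12, 5, 8].

Step 1: column multipliers v_i = (∏_{j≠i}(α_i − α_j))^{−1} mod 13.
  i = 1 (α = 6): (6−2)(6−8)(6−9)(6−3) = 4·(−2)·(−3)·3 = 72 ≡ 7, so v_1 = 7^{−1} = 2 (mod 13).
  i = 2 (α = 2): (2−6)(2−8)(2−9)(2−3) = (−4)·(−6)·(−7)·(−1) = 168 ≡ 12, so v_2 = 12^{−1} = 12 (mod 13).
  i = 3 (α = 8): (8−6)(8−2)(8−9)(8−3) = 2·6·(−1)·5 = −60 ≡ 5, so v_3 = 5^{−1} = 8 (mod 13).
  i = 4 (α = 9): (9−6)(9−2)(9−8)(9−3) = 3·7·1·6 = 126 ≡ 9, so v_4 = 9^{−1} = 3 (mod 13).
  i = 5 (α = 3): (3−6)(3−2)(3−8)(3−9) = (−3)·1·(−5)·(−6) = −90 ≡ 1, so v_5 = 1^{−1} = 1 (mod 13).
  v = [2, 12, 8, 3, 1].
Step 2: syndromes of r = [0, 2, 12, 1, 8] (all sums mod 13).
  S_0 = Σ v_i r_i = 2·0 + 12·2 + 8·12 + 3·1 + 1·8 = 131 ≡ 1.
  S_1 = Σ v_i α_i r_i = 2·6·0 + 12·2·2 + 8·8·12 + 3·9·1 + 1·3·8 = 867 ≡ 9.
  α_i^2 mod 13 = [10, 4, 12, 3, 9].
  S_2 = Σ v_i α_i^2 r_i = 2·10·0 + 12·4·2 + 8·12·12 + 3·3·1 + 1·9·8 = 1329 ≡ 3.
  S = (1, 9, 3) ≠ 0, so r is not a codeword (an error is present).
Step 3: locate the error. For a single error e at position i, S_ℓ = v_i·e·α_i^ℓ, so α_err = S_1/S_0.
  S_0^{−1} = 1^{−1} = 1 (mod 13), so α_err = 9·1 = 9 ≡ 9 = α_4. Error position i = 4.
  Consistency check: S_2/S_1 = 3·3 = 9 ≡ 9 = α_err ✓ (single-error assumption holds).
Step 4: error magnitude e = S_0/v_4 = S_0·∏_{j≠4}(α_4 − α_j) = 1·9 = 9 ≡ 9 (mod 13).
Step 5: correct position 4: c_4 = r_4 − e = 1 − 9 ≡ 5 (mod 13). Hence c = [0, 2, 12, 5, 8].
  Check: interpolating c through the α_i gives m(x) = 3 + 6·x (degree < 2) with m(α_i) = c_i for every i, so c is indeed a codeword.


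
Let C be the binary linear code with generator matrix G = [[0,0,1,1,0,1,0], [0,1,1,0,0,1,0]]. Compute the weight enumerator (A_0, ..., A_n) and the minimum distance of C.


Weight distribution: A_0 = 1, A_2 = 1, A_3 = 2. Minimum distance d = 2.

Enumerate all 2^2 = 4 messages m ∈ F_2^2.
For each, compute codeword c = mG in F_2^7, then tally its weight.
  m = 00 → c = 0000000, weight = 0.
  m = 10 → c = 0011010, weight = 3.
  m = 01 → c = 0110010, weight = 3.
  m = 11 → c = 0101000, weight = 2.
Tally weights:
  weight 0: 1 codewords.
  weight 2: 1 codewords.
  weight 3: 2 codewords.
Minimum distance d = smallest w > 0 with A_w > 0 = 2.
Sanity: Σ A_w = 4 = 2^2 = 4 ✓.


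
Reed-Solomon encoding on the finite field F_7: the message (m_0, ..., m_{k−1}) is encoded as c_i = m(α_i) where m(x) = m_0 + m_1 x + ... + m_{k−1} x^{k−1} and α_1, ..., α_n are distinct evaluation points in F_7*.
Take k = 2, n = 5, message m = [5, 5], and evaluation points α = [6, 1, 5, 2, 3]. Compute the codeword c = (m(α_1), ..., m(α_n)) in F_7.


c = [0, 3, 2, 1, 6]

Message polynomial: m(x) = 5 + 5·x (mod 7).
For each evaluation point α_i, compute m(α_i) mod 7:
  α_1 = 6: Horner steps 5 → 0, so m(6) = 0.
  α_2 = 1: Horner steps 5 → 3, so m(1) = 3.
  α_3 = 5: Horner steps 5 → 2, so m(5) = 2.
  α_4 = 2: Horner steps 5 → 1, so m(2) = 1.
  α_5 = 3: Horner steps 5 → 6, so m(3) = 6.
Codeword c = [0, 3, 2, 1, 6] ∈ F_7^5.


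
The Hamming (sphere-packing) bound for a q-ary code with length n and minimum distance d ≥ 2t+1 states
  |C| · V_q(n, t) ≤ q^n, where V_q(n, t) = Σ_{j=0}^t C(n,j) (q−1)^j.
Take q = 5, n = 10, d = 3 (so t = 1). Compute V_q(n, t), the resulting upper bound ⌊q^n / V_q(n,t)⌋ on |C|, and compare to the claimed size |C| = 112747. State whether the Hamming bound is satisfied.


V_q(n, t) = 41, q^n = 9765625, Hamming bound = 238185, |C| = 112747 ≤ bound (satisfied).

Step 1: Compute V_q(n, t) = Σ_{j=0}^1 C(n, j) (q−1)^j.
  j = 0: C(10,0)·(4)^0 = 1·1 = 1.
  j = 1: C(10,1)·(4)^1 = 10·4 = 40.
  V_q(n, t) = 1 + 40 = 41.
Step 2: q^n = 5^10 = 9765625.
Step 3: Hamming bound ⌊q^n / V_q(n,t)⌋ = ⌊9765625/41⌋ = 238185.
Step 4: Compare |C| = 112747 to 238185: satisfied.
The claimed |C| lies below the Hamming bound.


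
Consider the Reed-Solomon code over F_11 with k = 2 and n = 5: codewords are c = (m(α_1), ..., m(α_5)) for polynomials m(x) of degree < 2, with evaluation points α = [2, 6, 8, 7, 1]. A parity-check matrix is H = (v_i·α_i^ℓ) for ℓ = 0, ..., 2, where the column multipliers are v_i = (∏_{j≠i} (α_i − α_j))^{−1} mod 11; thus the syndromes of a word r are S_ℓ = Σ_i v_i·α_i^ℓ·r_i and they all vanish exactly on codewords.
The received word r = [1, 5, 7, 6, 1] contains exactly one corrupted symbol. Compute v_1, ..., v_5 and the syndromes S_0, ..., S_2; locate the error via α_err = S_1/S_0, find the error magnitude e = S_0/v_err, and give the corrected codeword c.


S = (1, 1, 1), error at position 5, error magnitude e = 1, c = [1, 5, 7, 6, 0].

Step 1: column multipliers v_i = (∏_{j≠i}(α_i − α_j))^{−1} mod 11.
  i = 1 (α = 2): (2−6)(2−8)(2−7)(2−1) = (−4)·(−6)·(−5)·1 = −120 ≡ 1, so v_1 = 1^{−1} = 1 (mod 11).
  i = 2 (α = 6): (6−2)(6−8)(6−7)(6−1) = 4·(−2)·(−1)·5 = 40 ≡ 7, so v_2 = 7^{−1} = 8 (mod 11).
  i = 3 (α = 8): (8−2)(8−6)(8−7)(8−1) = 6·2·1·7 = 84 ≡ 7, so v_3 = 7^{−1} = 8 (mod 11).
  i = 4 (α = 7): (7−2)(7−6)(7−8)(7−1) = 5·1·(−1)·6 = −30 ≡ 3, so v_4 = 3^{−1} = 4 (mod 11).
  i = 5 (α = 1): (1−2)(1−6)(1−8)(1−7) = (−1)·(−5)·(−7)·(−6) = 210 ≡ 1, so v_5 = 1^{−1} = 1 (mod 11).
  v = [1, 8, 8, 4, 1].
Step 2: syndromes of r = [1, 5, 7, 6, 1] (all sums mod 11).
  S_0 = Σ v_i r_i = 1·1 + 8·5 + 8·7 + 4·6 + 1·1 = 122 ≡ 1.
  S_1 = Σ v_i α_i r_i = 1·2·1 + 8·6·5 + 8·8·7 + 4·7·6 + 1·1·1 = 859 ≡ 1.
  α_i^2 mod 11 = [4, 3, 9, 5, 1].
  S_2 = Σ v_i α_i^2 r_i = 1·4·1 + 8·3·5 + 8·9·7 + 4·5·6 + 1·1·1 = 749 ≡ 1.
  S = (1, 1, 1) ≠ 0, so r is not a codeword (an error is present).
Step 3: locate the error. For a single error e at position i, S_ℓ = v_i·e·α_i^ℓ, so α_err = S_1/S_0.
  S_0^{−1} = 1^{−1} = 1 (mod 11), so α_err = 1·1 = 1 ≡ 1 = α_5. Error position i = 5.
  Consistency check: S_2/S_1 = 1·1 = 1 ≡ 1 = α_err ✓ (single-error assumption holds).
Step 4: error magnitude e = S_0/v_5 = S_0·∏_{j≠5}(α_5 − α_j) = 1·1 = 1 ≡ 1 (mod 11).
Step 5: correct position 5: c_5 = r_5 − e = 1 − 1 ≡ 0 (mod 11). Hence c = [1, 5, 7, 6, 0].
  Check: interpolating c through the α_i gives m(x) = 10 + 1·x (degree < 2) with m(α_i) = c_i for every i, so c is indeed a codeword.


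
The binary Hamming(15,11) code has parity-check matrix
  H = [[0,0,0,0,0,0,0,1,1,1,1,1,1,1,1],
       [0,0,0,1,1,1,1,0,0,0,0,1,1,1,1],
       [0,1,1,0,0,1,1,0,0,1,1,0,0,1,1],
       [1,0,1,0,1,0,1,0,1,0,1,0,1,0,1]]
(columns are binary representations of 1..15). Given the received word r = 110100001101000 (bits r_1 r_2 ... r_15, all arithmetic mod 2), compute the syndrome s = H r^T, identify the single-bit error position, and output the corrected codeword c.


s = (1, 0, 0, 0)^T, error position = 8, corrected codeword c = 110100011101000

Compute s = H r^T mod 2 one row at a time:
  s_1 = 0 + 1 + 1 + 0 + 1 + 0 + 0 + 0 = 3 ≡ 1 (mod 2).
  s_2 = 1 + 0 + 0 + 0 + 1 + 0 + 0 + 0 = 2 ≡ 0 (mod 2).
  s_3 = 1 + 0 + 0 + 0 + 1 + 0 + 0 + 0 = 2 ≡ 0 (mod 2).
  s_4 = 1 + 0 + 0 + 0 + 1 + 0 + 0 + 0 = 2 ≡ 0 (mod 2).
s = (1, 0, 0, 0)^T — this equals column 8 of H (binary 1000), so error is at position 8.
Correct: flip bit 8 of r = 110100001101000 to get c = 110100011101000.


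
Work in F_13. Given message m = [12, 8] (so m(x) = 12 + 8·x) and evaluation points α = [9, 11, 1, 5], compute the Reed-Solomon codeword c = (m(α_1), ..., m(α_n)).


c = [6, 9, 7, 0]

Message polynomial: m(x) = 12 + 8·x (mod 13).
For each evaluation point α_i, compute m(α_i) mod 13:
  α_1 = 9: Horner steps 8 → 6, so m(9) = 6.
  α_2 = 11: Horner steps 8 → 9, so m(11) = 9.
  α_3 = 1: Horner steps 8 → 7, so m(1) = 7.
  α_4 = 5: Horner steps 8 → 0, so m(5) = 0.
Codeword c = [6, 9, 7, 0] ∈ F_13^4.


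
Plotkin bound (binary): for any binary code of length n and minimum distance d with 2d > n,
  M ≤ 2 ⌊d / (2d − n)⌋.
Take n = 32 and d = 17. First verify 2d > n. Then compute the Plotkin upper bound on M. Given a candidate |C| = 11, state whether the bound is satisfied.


Plotkin bound M ≤ 16; given |C| = 11 ≤ bound (satisfied).

Check applicability: 2d = 34, n = 32.
2d − n = 2 > 0, so Plotkin applies.
Compute d/(2d−n) = 17/2 ≈ 8.5000.
⌊d/(2d−n)⌋ = 8.
Plotkin bound: M ≤ 2·8 = 16.
Given |C| = 11, check: satisfied.
This |C| is below the Plotkin bound.


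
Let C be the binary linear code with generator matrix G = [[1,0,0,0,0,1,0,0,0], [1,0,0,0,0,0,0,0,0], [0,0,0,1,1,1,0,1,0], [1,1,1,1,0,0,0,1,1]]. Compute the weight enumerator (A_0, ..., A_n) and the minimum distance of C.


Weight distribution: A_0 = 1, A_1 = 2, A_2 = 1, A_3 = 1, A_4 = 3, A_5 = 4, A_6 = 3, A_7 = 1. Minimum distance d = 1.

Enumerate all 2^4 = 16 messages m ∈ F_2^4.
For each, compute codeword c = mG in F_2^9, then tally its weight.
  m = 0000 → c = 000000000, weight = 0.
  m = 1000 → c = 100001000, weight = 2.
  m = 0100 → c = 100000000, weight = 1.
  m = 1100 → c = 000001000, weight = 1.
  m = 0010 → c = 000111010, weight = 4.
  m = 1010 → c = 100110010, weight = 4.
  m = 0110 → c = 100111010, weight = 5.
  m = 1110 → c = 000110010, weight = 3.
  m = 0001 → c = 111100011, weight = 6.
  m = 1001 → c = 011101011, weight = 6.
  m = 0101 → c = 011100011, weight = 5.
  m = 1101 → c = 111101011, weight = 7.
  m = 0011 → c = 111011001, weight = 6.
  m = 1011 → c = 011010001, weight = 4.
  m = 0111 → c = 011011001, weight = 5.
  m = 1111 → c = 111010001, weight = 5.
Tally weights:
  weight 0: 1 codewords.
  weight 1: 2 codewords.
  weight 2: 1 codewords.
  weight 3: 1 codewords.
  weight 4: 3 codewords.
  weight 5: 4 codewords.
  weight 6: 3 codewords.
  weight 7: 1 codewords.
Minimum distance d = smallest w > 0 with A_w > 0 = 1.
Sanity: Σ A_w = 16 = 2^4 = 16 ✓.


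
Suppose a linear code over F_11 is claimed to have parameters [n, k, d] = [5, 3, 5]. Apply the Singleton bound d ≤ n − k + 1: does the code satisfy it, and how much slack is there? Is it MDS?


Singleton RHS = n − k + 1 = 3, slack = -2, bound violated (no such code; not MDS).

Singleton bound: d ≤ n − k + 1.
Here n = 5, k = 3, so n − k + 1 = 3.
Given d = 5, check d ≤ 3: NO.
Slack = (n − k + 1) − d = -2.
The slack is negative: d = 5 exceeds n − k + 1 = 3 by 2, so the Singleton bound is violated and no linear [5, 3, 5]_11 code can exist. In particular it is not MDS (MDS requires d = n − k + 1 exactly).
Description: the claimed parameters are [5, 3, 5]_11; such a code would be impossible (violates the Singleton bound).


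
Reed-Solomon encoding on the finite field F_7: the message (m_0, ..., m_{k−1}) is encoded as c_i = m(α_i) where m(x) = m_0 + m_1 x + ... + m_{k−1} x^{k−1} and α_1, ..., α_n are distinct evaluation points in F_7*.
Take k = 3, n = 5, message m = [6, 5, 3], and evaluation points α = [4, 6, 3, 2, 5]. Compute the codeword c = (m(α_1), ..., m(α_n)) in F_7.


c = [4, 4, 6, 0, 1]

Message polynomial: m(x) = 6 + 5·x + 3·x^2 (mod 7).
For each evaluation point α_i, compute m(α_i) mod 7:
  α_1 = 4: Horner steps 3 → 3 → 4, so m(4) = 4.
  α_2 = 6: Horner steps 3 → 2 → 4, so m(6) = 4.
  α_3 = 3: Horner steps 3 → 0 → 6, so m(3) = 6.
  α_4 = 2: Horner steps 3 → 4 → 0, so m(2) = 0.
  α_5 = 5: Horner steps 3 → 6 → 1, so m(5) = 1.
Codeword c = [4, 4, 6, 0, 1] ∈ F_7^5.


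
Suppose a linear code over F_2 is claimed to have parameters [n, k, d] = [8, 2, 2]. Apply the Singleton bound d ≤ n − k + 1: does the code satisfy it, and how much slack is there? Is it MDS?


Singleton RHS = n − k + 1 = 7, slack = 5, bound satisfied, not MDS.

Singleton bound: d ≤ n − k + 1.
Here n = 8, k = 2, so n − k + 1 = 7.
Given d = 2, check d ≤ 7: YES.
Slack = (n − k + 1) − d = 5.
The code is NOT MDS (slack = 5 > 0).
Description: the claimed parameters are [8, 2, 2]_2; such a code would be non-MDS.


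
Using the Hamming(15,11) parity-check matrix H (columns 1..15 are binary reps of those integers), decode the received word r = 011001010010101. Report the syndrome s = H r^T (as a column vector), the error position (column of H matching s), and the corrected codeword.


s = (0, 1, 1, 0)^T, error position = 6, corrected codeword c = 011000010010101

Compute s = H r^T mod 2 one row at a time:
  s_1 = 1 + 0 + 0 + 1 + 0 + 1 + 0 + 1 = 4 ≡ 0 (mod 2).
  s_2 = 0 + 0 + 1 + 0 + 0 + 1 + 0 + 1 = 3 ≡ 1 (mod 2).
  s_3 = 1 + 1 + 1 + 0 + 0 + 1 + 0 + 1 = 5 ≡ 1 (mod 2).
  s_4 = 0 + 1 + 0 + 0 + 0 + 1 + 1 + 1 = 4 ≡ 0 (mod 2).
s = (0, 1, 1, 0)^T — this equals column 6 of H (binary 0110), so error is at position 6.
Correct: flip bit 6 of r = 011001010010101 to get c = 011000010010101.


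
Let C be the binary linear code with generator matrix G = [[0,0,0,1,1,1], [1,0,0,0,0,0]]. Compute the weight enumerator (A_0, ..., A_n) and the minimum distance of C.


Weight distribution: A_0 = 1, A_1 = 1, A_3 = 1, A_4 = 1. Minimum distance d = 1.

Enumerate all 2^2 = 4 messages m ∈ F_2^2.
For each, compute codeword c = mG in F_2^6, then tally its weight.
  m = 00 → c = 000000, weight = 0.
  m = 10 → c = 000111, weight = 3.
  m = 01 → c = 100000, weight = 1.
  m = 11 → c = 100111, weight = 4.
Tally weights:
  weight 0: 1 codewords.
  weight 1: 1 codewords.
  weight 3: 1 codewords.
  weight 4: 1 codewords.
Minimum distance d = smallest w > 0 with A_w > 0 = 1.
Sanity: Σ A_w = 4 = 2^2 = 4 ✓.


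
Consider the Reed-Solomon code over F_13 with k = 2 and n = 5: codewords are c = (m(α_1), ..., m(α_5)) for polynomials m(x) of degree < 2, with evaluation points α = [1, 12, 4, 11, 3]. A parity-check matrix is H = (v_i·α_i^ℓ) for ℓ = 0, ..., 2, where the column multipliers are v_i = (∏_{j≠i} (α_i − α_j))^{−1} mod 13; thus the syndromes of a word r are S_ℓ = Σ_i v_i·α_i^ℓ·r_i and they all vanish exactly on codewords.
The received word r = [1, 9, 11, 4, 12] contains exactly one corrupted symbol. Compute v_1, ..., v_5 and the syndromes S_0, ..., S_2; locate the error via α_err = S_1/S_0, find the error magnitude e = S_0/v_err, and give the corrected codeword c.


S = (7, 6, 7), error at position 2, error magnitude e = 6, c = [1, 3, 11, 4, 12].

Step 1: column multipliers v_i = (∏_{j≠i}(α_i − α_j))^{−1} mod 13.
  i = 1 (α = 1): (1−12)(1−4)(1−11)(1−3) = (−11)·(−3)·(−10)·(−2) = 660 ≡ 10, so v_1 = 10^{−1} = 4 (mod 13).
  i = 2 (α = 12): (12−1)(12−4)(12−11)(12−3) = 11·8·1·9 = 792 ≡ 12, so v_2 = 12^{−1} = 12 (mod 13).
  i = 3 (α = 4): (4−1)(4−12)(4−11)(4−3) = 3·(−8)·(−7)·1 = 168 ≡ 12, so v_3 = 12^{−1} = 12 (mod 13).
  i = 4 (α = 11): (11−1)(11−12)(11−4)(11−3) = 10·(−1)·7·8 = −560 ≡ 12, so v_4 = 12^{−1} = 12 (mod 13).
  i = 5 (α = 3): (3−1)(3−12)(3−4)(3−11) = 2·(−9)·(−1)·(−8) = −144 ≡ 12, so v_5 = 12^{−1} = 12 (mod 13).
  v = [4, 12, 12, 12, 12].
Step 2: syndromes of r = [1, 9, 11, 4, 12] (all sums mod 13).
  S_0 = Σ v_i r_i = 4·1 + 12·9 + 12·11 + 12·4 + 12·12 = 436 ≡ 7.
  S_1 = Σ v_i α_i r_i = 4·1·1 + 12·12·9 + 12·4·11 + 12·11·4 + 12·3·12 = 2788 ≡ 6.
  α_i^2 mod 13 = [1, 1, 3, 4, 9].
  S_2 = Σ v_i α_i^2 r_i = 4·1·1 + 12·1·9 + 12·3·11 + 12·4·4 + 12·9·12 = 1996 ≡ 7.
  S = (7, 6, 7) ≠ 0, so r is not a codeword (an error is present).
Step 3: locate the error. For a single error e at position i, S_ℓ = v_i·e·α_i^ℓ, so α_err = S_1/S_0.
  S_0^{−1} = 7^{−1} = 2 (mod 13), so α_err = 6·2 = 12 ≡ 12 = α_2. Error position i = 2.
  Consistency check: S_2/S_1 = 7·11 = 77 ≡ 12 = α_err ✓ (single-error assumption holds).
Step 4: error magnitude e = S_0/v_2 = S_0·∏_{j≠2}(α_2 − α_j) = 7·12 = 84 ≡ 6 (mod 13).
Step 5: correct position 2: c_2 = r_2 − e = 9 − 6 ≡ 3 (mod 13). Hence c = [1, 3, 11, 4, 12].
  Check: interpolating c through the α_i gives m(x) = 2 + 12·x (degree < 2) with m(α_i) = c_i for every i, so c is indeed a codeword.


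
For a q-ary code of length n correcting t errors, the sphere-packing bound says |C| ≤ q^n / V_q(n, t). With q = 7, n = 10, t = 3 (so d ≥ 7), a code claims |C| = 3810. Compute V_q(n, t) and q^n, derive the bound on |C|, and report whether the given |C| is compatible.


V_q(n, t) = 27601, q^n = 282475249, Hamming bound = 10234, |C| = 3810 ≤ bound (satisfied).

Step 1: Compute V_q(n, t) = Σ_{j=0}^3 C(n, j) (q−1)^j.
  j = 0: C(10,0)·(6)^0 = 1·1 = 1.
  j = 1: C(10,1)·(6)^1 = 10·6 = 60.
  j = 2: C(10,2)·(6)^2 = 45·36 = 1620.
  j = 3: C(10,3)·(6)^3 = 120·216 = 25920.
  V_q(n, t) = 1 + 60 + 1620 + 25920 = 27601.
Step 2: q^n = 7^10 = 282475249.
Step 3: Hamming bound ⌊q^n / V_q(n,t)⌋ = ⌊282475249/27601⌋ = 10234.
Step 4: Compare |C| = 3810 to 10234: satisfied.
The claimed |C| lies below the Hamming bound.


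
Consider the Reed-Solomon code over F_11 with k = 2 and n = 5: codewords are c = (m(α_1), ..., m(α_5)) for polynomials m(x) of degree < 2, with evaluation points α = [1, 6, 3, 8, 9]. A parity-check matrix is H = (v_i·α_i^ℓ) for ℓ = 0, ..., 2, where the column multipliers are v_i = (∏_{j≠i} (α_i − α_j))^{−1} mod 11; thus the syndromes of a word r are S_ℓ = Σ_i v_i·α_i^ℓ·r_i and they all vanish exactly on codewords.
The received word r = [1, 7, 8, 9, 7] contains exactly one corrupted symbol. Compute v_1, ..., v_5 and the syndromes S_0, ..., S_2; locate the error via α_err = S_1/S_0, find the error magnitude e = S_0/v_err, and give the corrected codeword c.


S = (8, 4, 2), error at position 2, error magnitude e = 5, c = [1, 2, 8, 9, 7].

Step 1: column multipliers v_i = (∏_{j≠i}(α_i − α_j))^{−1} mod 11.
  i = 1 (α = 1): (1−6)(1−3)(1−8)(1−9) = (−5)·(−2)·(−7)·(−8) = 560 ≡ 10, so v_1 = 10^{−1} = 10 (mod 11).
  i = 2 (α = 6): (6−1)(6−3)(6−8)(6−9) = 5·3·(−2)·(−3) = 90 ≡ 2, so v_2 = 2^{−1} = 6 (mod 11).
  i = 3 (α = 3): (3−1)(3−6)(3−8)(3−9) = 2·(−3)·(−5)·(−6) = −180 ≡ 7, so v_3 = 7^{−1} = 8 (mod 11).
  i = 4 (α = 8): (8−1)(8−6)(8−3)(8−9) = 7·2·5·(−1) = −70 ≡ 7, so v_4 = 7^{−1} = 8 (mod 11).
  i = 5 (α = 9): (9−1)(9−6)(9−3)(9−8) = 8·3·6·1 = 144 ≡ 1, so v_5 = 1^{−1} = 1 (mod 11).
  v = [10, 6, 8, 8, 1].
Step 2: syndromes of r = [1, 7, 8, 9, 7] (all sums mod 11).
  S_0 = Σ v_i r_i = 10·1 + 6·7 + 8·8 + 8·9 + 1·7 = 195 ≡ 8.
  S_1 = Σ v_i α_i r_i = 10·1·1 + 6·6·7 + 8·3·8 + 8·8·9 + 1·9·7 = 1093 ≡ 4.
  α_i^2 mod 11 = [1, 3, 9, 9, 4].
  S_2 = Σ v_i α_i^2 r_i = 10·1·1 + 6·3·7 + 8·9·8 + 8·9·9 + 1·4·7 = 1388 ≡ 2.
  S = (8, 4, 2) ≠ 0, so r is not a codeword (an error is present).
Step 3: locate the error. For a single error e at position i, S_ℓ = v_i·e·α_i^ℓ, so α_err = S_1/S_0.
  S_0^{−1} = 8^{−1} = 7 (mod 11), so α_err = 4·7 = 28 ≡ 6 = α_2. Error position i = 2.
  Consistency check: S_2/S_1 = 2·3 = 6 ≡ 6 = α_err ✓ (single-error assumption holds).
Step 4: error magnitude e = S_0/v_2 = S_0·∏_{j≠2}(α_2 − α_j) = 8·2 = 16 ≡ 5 (mod 11).
Step 5: correct position 2: c_2 = r_2 − e = 7 − 5 ≡ 2 (mod 11). Hence c = [1, 2, 8, 9, 7].
  Check: interpolating c through the α_i gives m(x) = 3 + 9·x (degree < 2) with m(α_i) = c_i for every i, so c is indeed a codeword.


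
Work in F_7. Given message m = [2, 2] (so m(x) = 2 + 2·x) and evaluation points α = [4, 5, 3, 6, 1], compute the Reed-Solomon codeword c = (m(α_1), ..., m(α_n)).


c = [3, 5, 1, 0, 4]

Message polynomial: m(x) = 2 + 2·x (mod 7).
For each evaluation point α_i, compute m(α_i) mod 7:
  α_1 = 4: Horner steps 2 → 3, so m(4) = 3.
  α_2 = 5: Horner steps 2 → 5, so m(5) = 5.
  α_3 = 3: Horner steps 2 → 1, so m(3) = 1.
  α_4 = 6: Horner steps 2 → 0, so m(6) = 0.
  α_5 = 1: Horner steps 2 → 4, so m(1) = 4.
Codeword c = [3, 5, 1, 0, 4] ∈ F_7^5.


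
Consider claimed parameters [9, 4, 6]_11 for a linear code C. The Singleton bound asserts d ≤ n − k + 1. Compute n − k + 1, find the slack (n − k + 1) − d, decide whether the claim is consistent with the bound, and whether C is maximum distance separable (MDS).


Singleton RHS = n − k + 1 = 6, slack = 0, bound satisfied, MDS.

Singleton bound: d ≤ n − k + 1.
Here n = 9, k = 4, so n − k + 1 = 6.
Given d = 6, check d ≤ 6: YES.
Slack = (n − k + 1) − d = 0.
The code is MDS (slack = 0).
Description: the claimed parameters are [9, 4, 6]_11; such a code would be MDS (meets Singleton bound).


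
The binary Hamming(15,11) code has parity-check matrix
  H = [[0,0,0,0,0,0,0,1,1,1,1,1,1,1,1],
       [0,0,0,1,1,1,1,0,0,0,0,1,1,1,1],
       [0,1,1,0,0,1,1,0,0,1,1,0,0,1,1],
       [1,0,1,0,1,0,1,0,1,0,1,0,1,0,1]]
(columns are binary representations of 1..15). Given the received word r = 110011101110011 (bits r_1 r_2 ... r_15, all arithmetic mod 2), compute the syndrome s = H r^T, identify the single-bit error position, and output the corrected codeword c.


s = (1, 1, 1, 0)^T, error position = 14, corrected codeword c = 110011101110001

Compute s = H r^T mod 2 one row at a time:
  s_1 = 0 + 1 + 1 + 1 + 0 + 0 + 1 + 1 = 5 ≡ 1 (mod 2).
  s_2 = 0 + 1 + 1 + 1 + 0 + 0 + 1 + 1 = 5 ≡ 1 (mod 2).
  s_3 = 1 + 0 + 1 + 1 + 1 + 1 + 1 + 1 = 7 ≡ 1 (mod 2).
  s_4 = 1 + 0 + 1 + 1 + 1 + 1 + 0 + 1 = 6 ≡ 0 (mod 2).
s = (1, 1, 1, 0)^T — this equals column 14 of H (binary 1110), so error is at position 14.
Correct: flip bit 14 of r = 110011101110011 to get c = 110011101110001.


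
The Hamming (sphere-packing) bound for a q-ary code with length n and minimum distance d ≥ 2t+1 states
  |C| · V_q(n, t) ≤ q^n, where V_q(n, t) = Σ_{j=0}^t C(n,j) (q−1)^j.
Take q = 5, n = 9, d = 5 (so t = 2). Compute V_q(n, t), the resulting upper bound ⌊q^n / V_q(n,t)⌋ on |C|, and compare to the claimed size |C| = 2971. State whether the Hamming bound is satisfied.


V_q(n, t) = 613, q^n = 1953125, Hamming bound = 3186, |C| = 2971 ≤ bound (satisfied).

Step 1: Compute V_q(n, t) = Σ_{j=0}^2 C(n, j) (q−1)^j.
  j = 0: C(9,0)·(4)^0 = 1·1 = 1.
  j = 1: C(9,1)·(4)^1 = 9·4 = 36.
  j = 2: C(9,2)·(4)^2 = 36·16 = 576.
  V_q(n, t) = 1 + 36 + 576 = 613.
Step 2: q^n = 5^9 = 1953125.
Step 3: Hamming bound ⌊q^n / V_q(n,t)⌋ = ⌊1953125/613⌋ = 3186.
Step 4: Compare |C| = 2971 to 3186: satisfied.
The claimed |C| lies below the Hamming bound.


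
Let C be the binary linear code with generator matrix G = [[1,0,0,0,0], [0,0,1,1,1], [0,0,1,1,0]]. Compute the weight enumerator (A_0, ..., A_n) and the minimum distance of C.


Weight distribution: A_0 = 1, A_1 = 2, A_2 = 2, A_3 = 2, A_4 = 1. Minimum distance d = 1.

Enumerate all 2^3 = 8 messages m ∈ F_2^3.
For each, compute codeword c = mG in F_2^5, then tally its weight.
  m = 000 → c = 00000, weight = 0.
  m = 100 → c = 10000, weight = 1.
  m = 010 → c = 00111, weight = 3.
  m = 110 → c = 10111, weight = 4.
  m = 001 → c = 00110, weight = 2.
  m = 101 → c = 10110, weight = 3.
  m = 011 → c = 00001, weight = 1.
  m = 111 → c = 10001, weight = 2.
Tally weights:
  weight 0: 1 codewords.
  weight 1: 2 codewords.
  weight 2: 2 codewords.
  weight 3: 2 codewords.
  weight 4: 1 codewords.
Minimum distance d = smallest w > 0 with A_w > 0 = 1.
Sanity: Σ A_w = 8 = 2^3 = 8 ✓.


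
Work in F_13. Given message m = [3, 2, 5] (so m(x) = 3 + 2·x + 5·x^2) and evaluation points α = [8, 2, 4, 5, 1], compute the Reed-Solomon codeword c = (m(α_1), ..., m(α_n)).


c = [1, 1, 0, 8, 10]

Message polynomial: m(x) = 3 + 2·x + 5·x^2 (mod 13).
For each evaluation point α_i, compute m(α_i) mod 13:
  α_1 = 8: Horner steps 5 → 3 → 1, so m(8) = 1.
  α_2 = 2: Horner steps 5 → 12 → 1, so m(2) = 1.
  α_3 = 4: Horner steps 5 → 9 → 0, so m(4) = 0.
  α_4 = 5: Horner steps 5 → 1 → 8, so m(5) = 8.
  α_5 = 1: Horner steps 5 → 7 → 10, so m(1) = 10.
Codeword c = [1, 1, 0, 8, 10] ∈ F_13^5.


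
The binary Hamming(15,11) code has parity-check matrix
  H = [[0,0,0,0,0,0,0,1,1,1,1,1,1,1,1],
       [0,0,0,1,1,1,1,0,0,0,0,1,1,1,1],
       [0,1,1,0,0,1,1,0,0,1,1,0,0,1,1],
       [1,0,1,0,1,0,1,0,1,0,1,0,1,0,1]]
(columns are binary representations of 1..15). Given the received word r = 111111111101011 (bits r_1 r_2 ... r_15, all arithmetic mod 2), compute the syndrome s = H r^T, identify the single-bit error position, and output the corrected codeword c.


s = (0, 1, 1, 0)^T, error position = 6, corrected codeword c = 111110111101011

Compute s = H r^T mod 2 one row at a time:
  s_1 = 1 + 1 + 1 + 0 + 1 + 0 + 1 + 1 = 6 ≡ 0 (mod 2).
  s_2 = 1 + 1 + 1 + 1 + 1 + 0 + 1 + 1 = 7 ≡ 1 (mod 2).
  s_3 = 1 + 1 + 1 + 1 + 1 + 0 + 1 + 1 = 7 ≡ 1 (mod 2).
  s_4 = 1 + 1 + 1 + 1 + 1 + 0 + 0 + 1 = 6 ≡ 0 (mod 2).
s = (0, 1, 1, 0)^T — this equals column 6 of H (binary 0110), so error is at position 6.
Correct: flip bit 6 of r = 111111111101011 to get c = 111110111101011.
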